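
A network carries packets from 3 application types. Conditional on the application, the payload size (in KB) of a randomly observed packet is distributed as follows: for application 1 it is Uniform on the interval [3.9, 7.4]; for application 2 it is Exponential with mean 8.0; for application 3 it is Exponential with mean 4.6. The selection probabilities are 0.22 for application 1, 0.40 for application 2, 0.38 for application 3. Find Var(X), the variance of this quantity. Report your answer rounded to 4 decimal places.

Per component, 1: μ=5.65, E[X²]=32.9433; 2: μ=8, E[X²]=128; 3: μ=4.6, E[X²]=42.32.
E[X] = 0.22·5.65 + 0.4·8 + 0.38·4.6 = 6.191.
E[X²] = 0.22·32.9433 + 0.4·128 + 0.38·42.32 = 74.5291.
Var(X) = E[X²] − (E[X])² = 74.5291 − 38.3285 = 36.2007.

36.2007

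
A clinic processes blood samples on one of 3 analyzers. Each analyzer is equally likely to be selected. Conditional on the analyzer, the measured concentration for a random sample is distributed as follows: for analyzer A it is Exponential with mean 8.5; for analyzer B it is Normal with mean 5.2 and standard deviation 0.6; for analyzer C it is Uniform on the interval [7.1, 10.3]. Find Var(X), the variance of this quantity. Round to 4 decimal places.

Per component, A: μ=8.5, E[X²]=144.5; B: μ=5.2, E[X²]=27.4; C: μ=8.7, E[X²]=76.5433.
E[X] = 0.333333·8.5 + 0.333333·5.2 + 0.333333·8.7 = 7.46667.
E[X²] = 0.333333·144.5 + 0.333333·27.4 + 0.333333·76.5433 = 82.8144.
Var(X) = E[X²] − (E[X])² = 82.8144 − 55.7511 = 27.0633.

27.0633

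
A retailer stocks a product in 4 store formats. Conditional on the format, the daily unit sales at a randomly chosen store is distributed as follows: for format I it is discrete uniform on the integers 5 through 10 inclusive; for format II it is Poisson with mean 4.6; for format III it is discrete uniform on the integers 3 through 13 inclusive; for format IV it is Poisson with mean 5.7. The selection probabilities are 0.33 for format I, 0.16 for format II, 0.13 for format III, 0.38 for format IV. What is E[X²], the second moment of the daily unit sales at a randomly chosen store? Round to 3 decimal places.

47.779

For each component E[X²] = Var + (mean)², giving I: 59.1667; II: 25.76; III: 74; IV: 38.19.
Overall E[X²] = 0.33·59.1667 + 0.16·25.76 + 0.13·74 + 0.38·38.19 = 47.7788.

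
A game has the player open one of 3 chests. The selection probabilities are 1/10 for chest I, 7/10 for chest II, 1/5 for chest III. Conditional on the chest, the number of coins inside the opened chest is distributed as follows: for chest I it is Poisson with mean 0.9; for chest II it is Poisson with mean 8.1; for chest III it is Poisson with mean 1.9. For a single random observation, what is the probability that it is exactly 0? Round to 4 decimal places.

Conditional on each chest, P(X = 0): I: 0.40657; II: 0.000303539; III: 0.149569.
By total probability, P(X = 0) = 0.1·0.40657 + 0.7·0.000303539 + 0.2·0.149569 = 0.0707832.

0.0708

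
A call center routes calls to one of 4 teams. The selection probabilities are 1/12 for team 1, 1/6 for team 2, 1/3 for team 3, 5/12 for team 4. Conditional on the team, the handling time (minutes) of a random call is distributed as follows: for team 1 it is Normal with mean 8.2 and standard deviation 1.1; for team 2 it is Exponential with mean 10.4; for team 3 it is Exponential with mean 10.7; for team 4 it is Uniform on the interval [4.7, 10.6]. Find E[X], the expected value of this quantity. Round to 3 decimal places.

9.171

Component means — 1: 8.2; 2: 10.4; 3: 10.7; 4: 7.65.
E[X] = 0.0833333·8.2 + 0.166667·10.4 + 0.333333·10.7 + 0.416667·7.65 = 9.17083.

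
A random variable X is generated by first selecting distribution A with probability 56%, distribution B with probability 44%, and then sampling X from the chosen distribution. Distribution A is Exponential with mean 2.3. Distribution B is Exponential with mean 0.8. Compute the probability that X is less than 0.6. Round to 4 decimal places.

0.3607

Conditional on each component, P(X < 0.6): A: 0.229619; B: 0.527633.
By total probability, P(X < 0.6) = 0.56·0.229619 + 0.44·0.527633 = 0.360745.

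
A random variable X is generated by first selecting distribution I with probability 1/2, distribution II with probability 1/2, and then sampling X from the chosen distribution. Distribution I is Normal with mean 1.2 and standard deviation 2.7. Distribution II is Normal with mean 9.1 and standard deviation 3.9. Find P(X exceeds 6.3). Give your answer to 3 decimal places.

0.397

Conditional on each component, P(X > 6.3): I: 0.0294534; II: 0.763606.
By total probability, P(X > 6.3) = 0.5·0.0294534 + 0.5·0.763606 = 0.396529.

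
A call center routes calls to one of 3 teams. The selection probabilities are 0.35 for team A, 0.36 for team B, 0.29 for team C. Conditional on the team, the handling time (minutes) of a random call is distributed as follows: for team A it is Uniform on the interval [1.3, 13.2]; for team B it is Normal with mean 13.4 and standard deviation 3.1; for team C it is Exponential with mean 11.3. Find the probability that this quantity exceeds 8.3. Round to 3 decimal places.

0.625

Conditional on each team, P(X > 8.3): A: 0.411765; B: 0.950032; C: 0.479739.
By total probability, P(X > 8.3) = 0.35·0.411765 + 0.36·0.950032 + 0.29·0.479739 = 0.625253.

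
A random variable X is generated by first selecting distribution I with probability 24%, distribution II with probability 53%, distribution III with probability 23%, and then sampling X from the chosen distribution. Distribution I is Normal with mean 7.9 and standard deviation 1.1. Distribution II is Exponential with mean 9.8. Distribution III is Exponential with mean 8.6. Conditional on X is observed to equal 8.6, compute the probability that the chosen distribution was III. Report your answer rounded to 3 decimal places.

0.095

Likelihoods f(8.6 | ·): I: 0.296198; II: 0.0424286; III: 0.0427767.
Posterior ∝ prior × likelihood. Numerator for III: 0.23·0.0427767 = 0.00983864.
Normalizing constant: 0.24·0.296198 + 0.53·0.0424286 + 0.23·0.0427767 = 0.103413.
P(III | observation) = 0.00983864 / 0.103413 = 0.095139.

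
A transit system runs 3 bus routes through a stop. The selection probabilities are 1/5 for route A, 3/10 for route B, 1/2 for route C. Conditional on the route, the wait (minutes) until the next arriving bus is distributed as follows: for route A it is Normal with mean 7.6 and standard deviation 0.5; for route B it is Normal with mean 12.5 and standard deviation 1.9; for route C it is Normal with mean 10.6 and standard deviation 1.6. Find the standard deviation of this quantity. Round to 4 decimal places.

Per component, A: μ=7.6, E[X²]=58.01; B: μ=12.5, E[X²]=159.86; C: μ=10.6, E[X²]=114.92.
E[X] = 0.2·7.6 + 0.3·12.5 + 0.5·10.6 = 10.57.
E[X²] = 0.2·58.01 + 0.3·159.86 + 0.5·114.92 = 117.02.
Var(X) = E[X²] − (E[X])² = 117.02 − 111.725 = 5.2951.
SD(X) = √5.2951 = 2.30111.

2.3011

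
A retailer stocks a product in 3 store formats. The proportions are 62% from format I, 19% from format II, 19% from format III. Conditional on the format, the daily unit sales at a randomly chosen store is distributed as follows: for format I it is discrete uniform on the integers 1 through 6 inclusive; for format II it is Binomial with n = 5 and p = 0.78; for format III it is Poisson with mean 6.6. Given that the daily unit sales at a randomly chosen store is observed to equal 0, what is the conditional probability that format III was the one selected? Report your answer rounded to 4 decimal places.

0.7252

Likelihoods P(X=0 | ·): I: 0; II: 0.000515363; III: 0.00136037.
Posterior ∝ prior × likelihood. Numerator for III: 0.19·0.00136037 = 0.00025847.
Normalizing constant: 0.62·0 + 0.19·0.000515363 + 0.19·0.00136037 = 0.000356389.
P(III | observation) = 0.00025847 / 0.000356389 = 0.725247.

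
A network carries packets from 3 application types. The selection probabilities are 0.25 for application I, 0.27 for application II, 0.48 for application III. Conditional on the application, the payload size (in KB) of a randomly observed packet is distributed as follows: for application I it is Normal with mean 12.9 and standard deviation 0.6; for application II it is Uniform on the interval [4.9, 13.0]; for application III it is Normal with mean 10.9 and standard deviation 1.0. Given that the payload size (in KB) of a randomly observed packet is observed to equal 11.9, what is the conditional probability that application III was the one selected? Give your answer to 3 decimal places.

0.608

Likelihoods f(11.9 | ·): I: 0.165795; II: 0.123457; III: 0.241971.
Posterior ∝ prior × likelihood. Numerator for III: 0.48·0.241971 = 0.116146.
Normalizing constant: 0.25·0.165795 + 0.27·0.123457 + 0.48·0.241971 = 0.190928.
P(III | observation) = 0.116146 / 0.190928 = 0.608323.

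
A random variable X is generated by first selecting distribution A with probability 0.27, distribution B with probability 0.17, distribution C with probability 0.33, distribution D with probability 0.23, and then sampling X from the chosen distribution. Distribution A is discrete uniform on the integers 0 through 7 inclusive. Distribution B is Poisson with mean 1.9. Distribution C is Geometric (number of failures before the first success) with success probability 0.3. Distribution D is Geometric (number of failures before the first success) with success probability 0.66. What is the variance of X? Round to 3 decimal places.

Per component, A: μ=3.5, E[X²]=17.5; B: μ=1.9, E[X²]=5.51; C: μ=2.33333, E[X²]=13.2222; D: μ=0.515152, E[X²]=1.04591.
E[X] = 0.27·3.5 + 0.17·1.9 + 0.33·2.33333 + 0.23·0.515152 = 2.15648.
E[X²] = 0.27·17.5 + 0.17·5.51 + 0.33·13.2222 + 0.23·1.04591 = 10.2656.
Var(X) = E[X²] − (E[X])² = 10.2656 − 4.65043 = 5.61517.

5.615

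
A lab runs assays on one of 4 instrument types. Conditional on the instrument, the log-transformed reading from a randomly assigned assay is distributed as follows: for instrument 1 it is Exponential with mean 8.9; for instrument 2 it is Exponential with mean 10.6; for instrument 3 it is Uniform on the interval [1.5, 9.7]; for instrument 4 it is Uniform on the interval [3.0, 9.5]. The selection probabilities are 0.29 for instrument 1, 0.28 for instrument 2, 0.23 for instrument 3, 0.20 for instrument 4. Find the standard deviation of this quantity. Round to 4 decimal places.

Per component, 1: μ=8.9, E[X²]=158.42; 2: μ=10.6, E[X²]=224.72; 3: μ=5.6, E[X²]=36.9633; 4: μ=6.25, E[X²]=42.5833.
E[X] = 0.29·8.9 + 0.28·10.6 + 0.23·5.6 + 0.2·6.25 = 8.087.
E[X²] = 0.29·158.42 + 0.28·224.72 + 0.23·36.9633 + 0.2·42.5833 = 125.882.
Var(X) = E[X²] − (E[X])² = 125.882 − 65.3996 = 60.4821.
SD(X) = √60.4821 = 7.77702.

7.7770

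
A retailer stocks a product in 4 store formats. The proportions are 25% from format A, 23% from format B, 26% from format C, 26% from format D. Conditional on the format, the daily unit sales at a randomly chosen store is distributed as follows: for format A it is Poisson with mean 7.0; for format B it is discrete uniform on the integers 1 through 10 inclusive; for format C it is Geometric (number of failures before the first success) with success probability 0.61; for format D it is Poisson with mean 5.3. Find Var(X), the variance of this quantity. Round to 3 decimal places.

Per component, A: μ=7, E[X²]=56; B: μ=5.5, E[X²]=38.5; C: μ=0.639344, E[X²]=1.45687; D: μ=5.3, E[X²]=33.39.
E[X] = 0.25·7 + 0.23·5.5 + 0.26·0.639344 + 0.26·5.3 = 4.55923.
E[X²] = 0.25·56 + 0.23·38.5 + 0.26·1.45687 + 0.26·33.39 = 31.9152.
Var(X) = E[X²] − (E[X])² = 31.9152 − 20.7866 = 11.1286.

11.129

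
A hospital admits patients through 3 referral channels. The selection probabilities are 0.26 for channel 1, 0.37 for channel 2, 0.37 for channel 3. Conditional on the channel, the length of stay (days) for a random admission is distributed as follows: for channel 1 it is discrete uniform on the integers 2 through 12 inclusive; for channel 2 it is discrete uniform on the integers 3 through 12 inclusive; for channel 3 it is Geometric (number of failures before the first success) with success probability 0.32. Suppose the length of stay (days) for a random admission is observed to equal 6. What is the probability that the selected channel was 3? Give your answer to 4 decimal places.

Likelihoods P(X=6 | ·): 1: 0.0909091; 2: 0.1; 3: 0.0316376.
Posterior ∝ prior × likelihood. Numerator for 3: 0.37·0.0316376 = 0.0117059.
Normalizing constant: 0.26·0.0909091 + 0.37·0.1 + 0.37·0.0316376 = 0.0723423.
P(3 | observation) = 0.0117059 / 0.0723423 = 0.161813.

0.1618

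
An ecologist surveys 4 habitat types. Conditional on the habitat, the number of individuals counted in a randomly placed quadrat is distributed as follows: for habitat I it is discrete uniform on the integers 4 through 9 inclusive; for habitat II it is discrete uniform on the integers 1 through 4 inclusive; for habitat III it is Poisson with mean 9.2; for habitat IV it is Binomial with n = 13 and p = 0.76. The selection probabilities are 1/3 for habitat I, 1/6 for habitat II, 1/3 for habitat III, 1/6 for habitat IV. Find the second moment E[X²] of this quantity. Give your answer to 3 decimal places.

64.250

For each component E[X²] = Var + (mean)², giving I: 45.1667; II: 7.5; III: 93.84; IV: 99.9856.
Overall E[X²] = 0.333333·45.1667 + 0.166667·7.5 + 0.333333·93.84 + 0.166667·99.9856 = 64.2498.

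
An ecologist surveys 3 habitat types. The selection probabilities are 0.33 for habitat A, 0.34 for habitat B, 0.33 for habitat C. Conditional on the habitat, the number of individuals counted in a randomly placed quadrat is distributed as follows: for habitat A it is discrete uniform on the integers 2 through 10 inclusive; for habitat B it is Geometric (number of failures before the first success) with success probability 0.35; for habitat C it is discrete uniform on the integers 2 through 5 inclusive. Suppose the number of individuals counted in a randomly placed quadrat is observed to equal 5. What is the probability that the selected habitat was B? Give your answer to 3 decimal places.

0.104

Likelihoods P(X=5 | ·): A: 0.111111; B: 0.0406102; C: 0.25.
Posterior ∝ prior × likelihood. Numerator for B: 0.34·0.0406102 = 0.0138075.
Normalizing constant: 0.33·0.111111 + 0.34·0.0406102 + 0.33·0.25 = 0.132974.
P(B | observation) = 0.0138075 / 0.132974 = 0.103836.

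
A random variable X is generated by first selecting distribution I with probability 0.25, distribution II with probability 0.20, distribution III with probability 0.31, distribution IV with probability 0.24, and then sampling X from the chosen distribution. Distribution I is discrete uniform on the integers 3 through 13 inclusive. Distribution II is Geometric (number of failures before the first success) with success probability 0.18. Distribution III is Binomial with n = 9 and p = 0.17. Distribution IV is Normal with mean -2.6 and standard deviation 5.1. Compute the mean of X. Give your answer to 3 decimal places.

Component means — I: 8; II: 4.55556; III: 1.53; IV: -2.6.
E[X] = 0.25·8 + 0.2·4.55556 + 0.31·1.53 + 0.24·-2.6 = 2.76141.

2.761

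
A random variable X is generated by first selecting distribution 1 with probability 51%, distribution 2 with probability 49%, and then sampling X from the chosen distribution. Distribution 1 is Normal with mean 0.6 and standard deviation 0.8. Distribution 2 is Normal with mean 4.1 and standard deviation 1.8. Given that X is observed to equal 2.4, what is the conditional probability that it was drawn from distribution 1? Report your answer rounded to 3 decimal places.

Likelihoods f(2.4 | ·): 1: 0.0396746; 2: 0.141889.
Posterior ∝ prior × likelihood. Numerator for 1: 0.51·0.0396746 = 0.020234.
Normalizing constant: 0.51·0.0396746 + 0.49·0.141889 = 0.0897595.
P(1 | observation) = 0.020234 / 0.0897595 = 0.225425.

0.225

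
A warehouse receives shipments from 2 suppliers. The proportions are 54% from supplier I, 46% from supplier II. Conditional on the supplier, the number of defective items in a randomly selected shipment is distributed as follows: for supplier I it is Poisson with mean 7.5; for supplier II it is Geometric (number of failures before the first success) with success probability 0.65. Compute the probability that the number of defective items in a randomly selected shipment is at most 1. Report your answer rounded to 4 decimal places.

0.4062

Conditional on each supplier, P(X ≤ 1): I: 0.00470122; II: 0.8775.
By total probability, P(X ≤ 1) = 0.54·0.00470122 + 0.46·0.8775 = 0.406189.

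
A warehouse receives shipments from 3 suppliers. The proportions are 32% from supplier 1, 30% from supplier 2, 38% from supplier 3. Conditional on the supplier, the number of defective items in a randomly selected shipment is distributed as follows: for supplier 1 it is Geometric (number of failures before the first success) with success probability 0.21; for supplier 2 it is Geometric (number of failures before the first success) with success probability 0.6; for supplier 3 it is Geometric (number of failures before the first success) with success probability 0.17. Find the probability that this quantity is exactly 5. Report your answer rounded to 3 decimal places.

Conditional on each supplier, P(X = 5): 1: 0.0646182; 2: 0.006144; 3: 0.0669637.
By total probability, P(X = 5) = 0.32·0.0646182 + 0.3·0.006144 + 0.38·0.0669637 = 0.0479672.

0.048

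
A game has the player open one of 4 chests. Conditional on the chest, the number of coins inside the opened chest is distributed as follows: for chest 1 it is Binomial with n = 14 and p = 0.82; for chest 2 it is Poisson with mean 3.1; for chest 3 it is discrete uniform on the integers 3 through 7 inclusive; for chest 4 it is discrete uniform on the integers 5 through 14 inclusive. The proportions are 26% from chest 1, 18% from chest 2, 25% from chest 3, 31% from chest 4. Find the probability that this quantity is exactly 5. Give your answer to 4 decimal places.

0.1004

Conditional on each chest, P(X = 5): 1: 0.000147226; 2: 0.107477; 3: 0.2; 4: 0.1.
By total probability, P(X = 5) = 0.26·0.000147226 + 0.18·0.107477 + 0.25·0.2 + 0.31·0.1 = 0.100384.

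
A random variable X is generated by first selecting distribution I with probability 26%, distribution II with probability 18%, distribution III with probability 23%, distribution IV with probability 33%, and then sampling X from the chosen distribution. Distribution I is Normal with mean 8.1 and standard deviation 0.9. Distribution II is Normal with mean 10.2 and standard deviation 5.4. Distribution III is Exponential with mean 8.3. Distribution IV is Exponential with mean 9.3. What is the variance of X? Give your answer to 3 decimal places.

Per component, I: μ=8.1, E[X²]=66.42; II: μ=10.2, E[X²]=133.2; III: μ=8.3, E[X²]=137.78; IV: μ=9.3, E[X²]=172.98.
E[X] = 0.26·8.1 + 0.18·10.2 + 0.23·8.3 + 0.33·9.3 = 8.92.
E[X²] = 0.26·66.42 + 0.18·133.2 + 0.23·137.78 + 0.33·172.98 = 130.018.
Var(X) = E[X²] − (E[X])² = 130.018 − 79.5664 = 50.4516.

50.452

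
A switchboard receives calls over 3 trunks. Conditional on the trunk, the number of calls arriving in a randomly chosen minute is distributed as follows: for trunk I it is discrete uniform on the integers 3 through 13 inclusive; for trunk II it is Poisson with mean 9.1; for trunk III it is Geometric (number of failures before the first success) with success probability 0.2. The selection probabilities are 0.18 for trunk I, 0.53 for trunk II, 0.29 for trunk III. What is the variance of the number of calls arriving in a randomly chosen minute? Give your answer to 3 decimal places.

17.371

Per component, I: μ=8, E[X²]=74; II: μ=9.1, E[X²]=91.91; III: μ=4, E[X²]=36.
E[X] = 0.18·8 + 0.53·9.1 + 0.29·4 = 7.423.
E[X²] = 0.18·74 + 0.53·91.91 + 0.29·36 = 72.4723.
Var(X) = E[X²] − (E[X])² = 72.4723 − 55.1009 = 17.3714.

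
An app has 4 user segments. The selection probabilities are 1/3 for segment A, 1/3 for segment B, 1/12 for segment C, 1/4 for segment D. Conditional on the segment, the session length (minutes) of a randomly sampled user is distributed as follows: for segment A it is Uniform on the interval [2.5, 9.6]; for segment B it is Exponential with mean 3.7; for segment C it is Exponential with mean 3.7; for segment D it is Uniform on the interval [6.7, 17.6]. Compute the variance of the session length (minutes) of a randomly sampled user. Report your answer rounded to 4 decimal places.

20.8853

Per component, A: μ=6.05, E[X²]=40.8033; B: μ=3.7, E[X²]=27.38; C: μ=3.7, E[X²]=27.38; D: μ=12.15, E[X²]=157.523.
E[X] = 0.333333·6.05 + 0.333333·3.7 + 0.0833333·3.7 + 0.25·12.15 = 6.59583.
E[X²] = 0.333333·40.8033 + 0.333333·27.38 + 0.0833333·27.38 + 0.25·157.523 = 64.3903.
Var(X) = E[X²] − (E[X])² = 64.3903 − 43.505 = 20.8853.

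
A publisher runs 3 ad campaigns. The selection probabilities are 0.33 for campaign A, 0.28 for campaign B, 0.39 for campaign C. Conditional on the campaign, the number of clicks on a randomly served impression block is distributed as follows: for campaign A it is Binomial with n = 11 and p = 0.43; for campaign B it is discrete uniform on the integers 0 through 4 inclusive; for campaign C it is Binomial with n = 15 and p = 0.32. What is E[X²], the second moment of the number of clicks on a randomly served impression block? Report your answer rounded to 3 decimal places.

20.211

For each component E[X²] = Var + (mean)², giving A: 25.069; B: 6; C: 26.304.
Overall E[X²] = 0.33·25.069 + 0.28·6 + 0.39·26.304 = 20.2113.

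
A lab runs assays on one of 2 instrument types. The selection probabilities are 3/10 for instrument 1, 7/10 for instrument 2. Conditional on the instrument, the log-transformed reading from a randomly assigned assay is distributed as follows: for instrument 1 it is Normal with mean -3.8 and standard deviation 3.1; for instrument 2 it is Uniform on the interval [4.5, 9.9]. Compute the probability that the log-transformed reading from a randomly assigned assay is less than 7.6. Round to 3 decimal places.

Conditional on each instrument, P(X < 7.6): 1: 0.999882; 2: 0.574074.
By total probability, P(X < 7.6) = 0.3·0.999882 + 0.7·0.574074 = 0.701817.

0.702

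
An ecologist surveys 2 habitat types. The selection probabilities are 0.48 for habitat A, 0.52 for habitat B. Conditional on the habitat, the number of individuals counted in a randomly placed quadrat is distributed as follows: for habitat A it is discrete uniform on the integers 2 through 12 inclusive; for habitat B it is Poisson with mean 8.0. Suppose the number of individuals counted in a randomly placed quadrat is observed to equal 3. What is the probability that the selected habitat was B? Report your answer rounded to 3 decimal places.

Likelihoods P(X=3 | ·): A: 0.0909091; B: 0.0286261.
Posterior ∝ prior × likelihood. Numerator for B: 0.52·0.0286261 = 0.0148856.
Normalizing constant: 0.48·0.0909091 + 0.52·0.0286261 = 0.058522.
P(B | observation) = 0.0148856 / 0.058522 = 0.254359.

0.254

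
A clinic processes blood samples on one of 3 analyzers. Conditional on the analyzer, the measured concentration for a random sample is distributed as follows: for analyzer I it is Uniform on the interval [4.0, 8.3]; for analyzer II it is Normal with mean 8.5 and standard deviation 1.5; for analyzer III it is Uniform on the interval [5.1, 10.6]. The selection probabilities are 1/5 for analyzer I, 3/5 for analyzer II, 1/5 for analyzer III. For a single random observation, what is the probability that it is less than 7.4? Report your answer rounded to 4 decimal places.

Conditional on each analyzer, P(X < 7.4): I: 0.790698; II: 0.231678; III: 0.418182.
By total probability, P(X < 7.4) = 0.2·0.790698 + 0.6·0.231678 + 0.2·0.418182 = 0.380782.

0.3808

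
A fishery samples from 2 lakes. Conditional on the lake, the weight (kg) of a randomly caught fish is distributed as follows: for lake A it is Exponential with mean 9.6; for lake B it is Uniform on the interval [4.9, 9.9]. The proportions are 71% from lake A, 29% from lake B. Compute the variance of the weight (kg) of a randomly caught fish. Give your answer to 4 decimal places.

67.0343

Per component, A: μ=9.6, E[X²]=184.32; B: μ=7.4, E[X²]=56.8433.
E[X] = 0.71·9.6 + 0.29·7.4 = 8.962.
E[X²] = 0.71·184.32 + 0.29·56.8433 = 147.352.
Var(X) = E[X²] − (E[X])² = 147.352 − 80.3174 = 67.0343.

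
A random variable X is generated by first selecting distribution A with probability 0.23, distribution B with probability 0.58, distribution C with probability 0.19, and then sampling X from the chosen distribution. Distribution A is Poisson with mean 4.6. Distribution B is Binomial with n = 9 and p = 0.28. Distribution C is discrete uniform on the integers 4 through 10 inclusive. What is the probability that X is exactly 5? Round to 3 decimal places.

Conditional on each component, P(X = 5): A: 0.172526; B: 0.0582761; C: 0.142857.
By total probability, P(X = 5) = 0.23·0.172526 + 0.58·0.0582761 + 0.19·0.142857 = 0.100624.

0.101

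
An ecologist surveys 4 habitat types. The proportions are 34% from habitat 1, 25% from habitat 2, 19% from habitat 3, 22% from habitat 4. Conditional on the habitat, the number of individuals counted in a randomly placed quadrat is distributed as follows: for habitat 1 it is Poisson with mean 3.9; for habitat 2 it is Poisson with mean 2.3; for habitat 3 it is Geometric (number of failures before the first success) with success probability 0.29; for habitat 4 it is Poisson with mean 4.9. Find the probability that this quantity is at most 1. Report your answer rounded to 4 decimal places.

0.2203

Conditional on each habitat, P(X ≤ 1): 1: 0.0991854; 2: 0.330854; 3: 0.4959; 4: 0.0439348.
By total probability, P(X ≤ 1) = 0.34·0.0991854 + 0.25·0.330854 + 0.19·0.4959 + 0.22·0.0439348 = 0.220323.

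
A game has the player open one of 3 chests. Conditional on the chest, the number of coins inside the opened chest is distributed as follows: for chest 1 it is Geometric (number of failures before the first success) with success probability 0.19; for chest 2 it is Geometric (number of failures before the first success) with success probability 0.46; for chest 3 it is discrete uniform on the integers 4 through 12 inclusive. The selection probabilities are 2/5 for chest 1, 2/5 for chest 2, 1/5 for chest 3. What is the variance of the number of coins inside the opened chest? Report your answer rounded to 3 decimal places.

Per component, 1: μ=4.26316, E[X²]=40.6122; 2: μ=1.17391, E[X²]=3.93006; 3: μ=8, E[X²]=70.6667.
E[X] = 0.4·4.26316 + 0.4·1.17391 + 0.2·8 = 3.77483.
E[X²] = 0.4·40.6122 + 0.4·3.93006 + 0.2·70.6667 = 31.9502.
Var(X) = E[X²] − (E[X])² = 31.9502 − 14.2493 = 17.7009.

17.701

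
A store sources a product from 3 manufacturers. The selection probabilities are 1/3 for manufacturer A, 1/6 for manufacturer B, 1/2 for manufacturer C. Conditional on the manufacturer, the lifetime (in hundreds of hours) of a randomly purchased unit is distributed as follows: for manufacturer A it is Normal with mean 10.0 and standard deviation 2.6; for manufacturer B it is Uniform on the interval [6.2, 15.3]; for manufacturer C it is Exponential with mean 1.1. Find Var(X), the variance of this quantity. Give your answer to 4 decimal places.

25.0016

Per component, A: μ=10, E[X²]=106.76; B: μ=10.75, E[X²]=122.463; C: μ=1.1, E[X²]=2.42.
E[X] = 0.333333·10 + 0.166667·10.75 + 0.5·1.1 = 5.675.
E[X²] = 0.333333·106.76 + 0.166667·122.463 + 0.5·2.42 = 57.2072.
Var(X) = E[X²] − (E[X])² = 57.2072 − 32.2056 = 25.0016.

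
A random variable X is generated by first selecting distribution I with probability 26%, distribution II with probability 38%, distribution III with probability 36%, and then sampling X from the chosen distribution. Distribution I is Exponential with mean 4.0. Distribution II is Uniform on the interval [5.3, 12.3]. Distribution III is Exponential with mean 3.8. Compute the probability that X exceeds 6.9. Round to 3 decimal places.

0.398

Conditional on each component, P(X > 6.9): I: 0.178173; II: 0.771429; III: 0.162709.
By total probability, P(X > 6.9) = 0.26·0.178173 + 0.38·0.771429 + 0.36·0.162709 = 0.398043.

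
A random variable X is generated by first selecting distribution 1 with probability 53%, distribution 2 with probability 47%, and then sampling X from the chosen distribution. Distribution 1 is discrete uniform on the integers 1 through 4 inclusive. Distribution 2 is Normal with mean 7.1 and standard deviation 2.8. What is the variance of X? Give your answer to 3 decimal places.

Per component, 1: μ=2.5, E[X²]=7.5; 2: μ=7.1, E[X²]=58.25.
E[X] = 0.53·2.5 + 0.47·7.1 = 4.662.
E[X²] = 0.53·7.5 + 0.47·58.25 = 31.3525.
Var(X) = E[X²] − (E[X])² = 31.3525 − 21.7342 = 9.61826.

9.618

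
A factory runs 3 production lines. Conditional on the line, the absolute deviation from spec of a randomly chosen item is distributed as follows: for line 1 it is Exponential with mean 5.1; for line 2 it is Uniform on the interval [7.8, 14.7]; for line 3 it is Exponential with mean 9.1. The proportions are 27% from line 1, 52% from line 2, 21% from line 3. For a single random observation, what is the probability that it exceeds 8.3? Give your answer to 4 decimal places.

0.6197

Conditional on each line, P(X > 8.3): 1: 0.19643; 2: 0.927536; 3: 0.401685.
By total probability, P(X > 8.3) = 0.27·0.19643 + 0.52·0.927536 + 0.21·0.401685 = 0.619709.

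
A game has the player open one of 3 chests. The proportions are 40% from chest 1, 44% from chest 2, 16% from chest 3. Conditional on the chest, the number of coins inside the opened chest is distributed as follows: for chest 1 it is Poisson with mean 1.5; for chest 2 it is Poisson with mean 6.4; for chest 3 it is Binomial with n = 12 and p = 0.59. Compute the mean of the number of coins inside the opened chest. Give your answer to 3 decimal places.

Component means — 1: 1.5; 2: 6.4; 3: 7.08.
E[X] = 0.4·1.5 + 0.44·6.4 + 0.16·7.08 = 4.5488.

4.549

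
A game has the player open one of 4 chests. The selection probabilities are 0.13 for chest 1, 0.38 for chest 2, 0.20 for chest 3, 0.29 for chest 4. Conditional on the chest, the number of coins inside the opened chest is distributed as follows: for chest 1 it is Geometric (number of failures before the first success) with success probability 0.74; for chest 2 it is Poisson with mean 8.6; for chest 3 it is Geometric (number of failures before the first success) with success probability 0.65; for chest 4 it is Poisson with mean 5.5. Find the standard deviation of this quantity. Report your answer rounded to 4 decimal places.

Per component, 1: μ=0.351351, E[X²]=0.598247; 2: μ=8.6, E[X²]=82.56; 3: μ=0.538462, E[X²]=1.11834; 4: μ=5.5, E[X²]=35.75.
E[X] = 0.13·0.351351 + 0.38·8.6 + 0.2·0.538462 + 0.29·5.5 = 5.01637.
E[X²] = 0.13·0.598247 + 0.38·82.56 + 0.2·1.11834 + 0.29·35.75 = 42.0417.
Var(X) = E[X²] − (E[X])² = 42.0417 − 25.1639 = 16.8778.
SD(X) = √16.8778 = 4.10826.

4.1083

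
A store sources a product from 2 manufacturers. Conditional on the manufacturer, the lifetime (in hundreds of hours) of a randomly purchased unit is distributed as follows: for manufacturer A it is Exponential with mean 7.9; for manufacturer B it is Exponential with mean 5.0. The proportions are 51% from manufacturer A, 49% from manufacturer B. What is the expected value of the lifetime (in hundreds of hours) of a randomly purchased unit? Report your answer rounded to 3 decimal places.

6.479

Component means — A: 7.9; B: 5.
E[X] = 0.51·7.9 + 0.49·5 = 6.479.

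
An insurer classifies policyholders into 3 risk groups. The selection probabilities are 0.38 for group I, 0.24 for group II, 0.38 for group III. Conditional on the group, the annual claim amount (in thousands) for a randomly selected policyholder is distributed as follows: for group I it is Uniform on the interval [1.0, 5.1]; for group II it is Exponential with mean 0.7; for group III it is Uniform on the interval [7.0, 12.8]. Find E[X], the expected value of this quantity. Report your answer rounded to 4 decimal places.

Component means — I: 3.05; II: 0.7; III: 9.9.
E[X] = 0.38·3.05 + 0.24·0.7 + 0.38·9.9 = 5.089.

5.0890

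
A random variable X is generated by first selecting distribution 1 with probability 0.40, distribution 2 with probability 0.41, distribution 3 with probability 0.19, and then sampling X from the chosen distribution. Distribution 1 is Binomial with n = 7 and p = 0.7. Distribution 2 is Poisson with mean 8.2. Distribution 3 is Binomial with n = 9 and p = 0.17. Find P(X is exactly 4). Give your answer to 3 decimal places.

0.120

Conditional on each component, P(X = 4): 1: 0.226895; 2: 0.0517404; 3: 0.0414531.
By total probability, P(X = 4) = 0.4·0.226895 + 0.41·0.0517404 + 0.19·0.0414531 = 0.119847.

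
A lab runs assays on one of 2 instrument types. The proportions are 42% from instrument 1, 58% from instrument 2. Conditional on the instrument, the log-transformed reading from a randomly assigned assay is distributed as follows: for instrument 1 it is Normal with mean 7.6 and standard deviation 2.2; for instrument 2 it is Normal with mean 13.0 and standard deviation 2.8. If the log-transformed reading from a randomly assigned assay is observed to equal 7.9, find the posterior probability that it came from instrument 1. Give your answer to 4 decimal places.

0.8275

Likelihoods f(7.9 | ·): 1: 0.179659; 2: 0.0271234.
Posterior ∝ prior × likelihood. Numerator for 1: 0.42·0.179659 = 0.0754569.
Normalizing constant: 0.42·0.179659 + 0.58·0.0271234 = 0.0911884.
P(1 | observation) = 0.0754569 / 0.0911884 = 0.827483.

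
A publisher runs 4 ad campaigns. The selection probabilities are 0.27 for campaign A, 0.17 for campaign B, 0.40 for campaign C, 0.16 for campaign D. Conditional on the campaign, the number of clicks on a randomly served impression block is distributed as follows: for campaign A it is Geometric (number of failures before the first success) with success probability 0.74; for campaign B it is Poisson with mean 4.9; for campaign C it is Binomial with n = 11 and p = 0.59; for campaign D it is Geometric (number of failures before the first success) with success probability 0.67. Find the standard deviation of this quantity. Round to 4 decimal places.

3.1884

Per component, A: μ=0.351351, E[X²]=0.598247; B: μ=4.9, E[X²]=28.91; C: μ=6.49, E[X²]=44.781; D: μ=0.492537, E[X²]=0.977723.
E[X] = 0.27·0.351351 + 0.17·4.9 + 0.4·6.49 + 0.16·0.492537 = 3.60267.
E[X²] = 0.27·0.598247 + 0.17·28.91 + 0.4·44.781 + 0.16·0.977723 = 23.1451.
Var(X) = E[X²] − (E[X])² = 23.1451 − 12.9792 = 10.1658.
SD(X) = √10.1658 = 3.18839.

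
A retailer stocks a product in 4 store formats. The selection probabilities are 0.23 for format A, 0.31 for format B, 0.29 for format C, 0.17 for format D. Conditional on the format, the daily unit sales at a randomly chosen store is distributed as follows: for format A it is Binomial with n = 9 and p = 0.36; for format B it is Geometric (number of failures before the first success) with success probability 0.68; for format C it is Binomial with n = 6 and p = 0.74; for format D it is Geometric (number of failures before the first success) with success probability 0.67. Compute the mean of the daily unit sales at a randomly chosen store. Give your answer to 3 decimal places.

2.262

Component means — A: 3.24; B: 0.470588; C: 4.44; D: 0.492537.
E[X] = 0.23·3.24 + 0.31·0.470588 + 0.29·4.44 + 0.17·0.492537 = 2.26241.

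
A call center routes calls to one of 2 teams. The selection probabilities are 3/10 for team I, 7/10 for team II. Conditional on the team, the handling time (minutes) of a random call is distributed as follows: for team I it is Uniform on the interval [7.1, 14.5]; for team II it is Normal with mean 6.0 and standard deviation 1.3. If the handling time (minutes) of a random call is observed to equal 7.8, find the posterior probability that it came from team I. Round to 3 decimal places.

Likelihoods f(7.8 | ·): I: 0.135135; II: 0.117669.
Posterior ∝ prior × likelihood. Numerator for I: 0.3·0.135135 = 0.0405405.
Normalizing constant: 0.3·0.135135 + 0.7·0.117669 = 0.122909.
P(I | observation) = 0.0405405 / 0.122909 = 0.329843.

0.330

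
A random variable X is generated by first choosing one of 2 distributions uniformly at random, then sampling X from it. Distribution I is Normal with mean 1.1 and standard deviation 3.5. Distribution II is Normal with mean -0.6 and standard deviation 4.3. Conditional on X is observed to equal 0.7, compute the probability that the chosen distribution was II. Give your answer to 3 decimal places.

Likelihoods f(0.7 | ·): I: 0.113242; II: 0.0886327.
Posterior ∝ prior × likelihood. Numerator for II: 0.5·0.0886327 = 0.0443164.
Normalizing constant: 0.5·0.113242 + 0.5·0.0886327 = 0.100937.
P(II | observation) = 0.0443164 / 0.100937 = 0.439049.

0.439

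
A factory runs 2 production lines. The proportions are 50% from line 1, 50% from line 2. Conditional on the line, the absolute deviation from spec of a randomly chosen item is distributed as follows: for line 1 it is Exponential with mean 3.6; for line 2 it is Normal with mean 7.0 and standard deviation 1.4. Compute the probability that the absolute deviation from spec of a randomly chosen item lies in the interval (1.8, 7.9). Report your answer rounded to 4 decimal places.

Conditional on each line, P(1.8 < X < 7.9): 1: 0.49511; 2: 0.73974.
By total probability, P(1.8 < X < 7.9) = 0.5·0.49511 + 0.5·0.73974 = 0.617425.

0.6174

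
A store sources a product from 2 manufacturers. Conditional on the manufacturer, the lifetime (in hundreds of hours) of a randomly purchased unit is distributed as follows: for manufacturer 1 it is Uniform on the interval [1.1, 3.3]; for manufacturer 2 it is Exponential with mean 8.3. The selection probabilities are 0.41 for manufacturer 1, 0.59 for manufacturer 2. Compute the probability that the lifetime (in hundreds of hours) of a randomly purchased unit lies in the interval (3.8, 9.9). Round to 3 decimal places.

Conditional on each manufacturer, P(3.8 < X < 9.9): 1: 0; 2: 0.329275.
By total probability, P(3.8 < X < 9.9) = 0.41·0 + 0.59·0.329275 = 0.194272.

0.194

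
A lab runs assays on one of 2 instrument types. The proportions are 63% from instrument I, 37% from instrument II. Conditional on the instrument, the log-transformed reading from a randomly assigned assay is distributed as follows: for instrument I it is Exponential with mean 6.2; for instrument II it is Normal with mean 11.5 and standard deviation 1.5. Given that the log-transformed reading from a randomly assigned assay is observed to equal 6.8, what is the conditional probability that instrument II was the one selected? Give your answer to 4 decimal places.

Likelihoods f(6.8 | ·): I: 0.0538624; II: 0.00196298.
Posterior ∝ prior × likelihood. Numerator for II: 0.37·0.00196298 = 0.000726302.
Normalizing constant: 0.63·0.0538624 + 0.37·0.00196298 = 0.0346596.
P(II | observation) = 0.000726302 / 0.0346596 = 0.0209553.

0.0210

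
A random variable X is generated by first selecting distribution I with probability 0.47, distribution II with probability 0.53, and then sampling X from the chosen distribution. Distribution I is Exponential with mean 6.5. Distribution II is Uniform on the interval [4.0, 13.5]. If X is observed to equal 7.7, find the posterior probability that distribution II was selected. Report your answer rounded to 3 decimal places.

Likelihoods f(7.7 | ·): I: 0.047056; II: 0.105263.
Posterior ∝ prior × likelihood. Numerator for II: 0.53·0.105263 = 0.0557895.
Normalizing constant: 0.47·0.047056 + 0.53·0.105263 = 0.0779058.
P(II | observation) = 0.0557895 / 0.0779058 = 0.716115.

0.716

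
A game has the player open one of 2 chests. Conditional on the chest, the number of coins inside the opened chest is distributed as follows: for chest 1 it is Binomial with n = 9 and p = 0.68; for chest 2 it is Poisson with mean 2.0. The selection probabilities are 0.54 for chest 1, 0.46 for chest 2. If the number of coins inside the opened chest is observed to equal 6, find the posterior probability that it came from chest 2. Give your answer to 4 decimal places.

Likelihoods P(X=6 | ·): 1: 0.272134; 2: 0.0120298.
Posterior ∝ prior × likelihood. Numerator for 2: 0.46·0.0120298 = 0.00553371.
Normalizing constant: 0.54·0.272134 + 0.46·0.0120298 = 0.152486.
P(2 | observation) = 0.00553371 / 0.152486 = 0.0362899.

0.0363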